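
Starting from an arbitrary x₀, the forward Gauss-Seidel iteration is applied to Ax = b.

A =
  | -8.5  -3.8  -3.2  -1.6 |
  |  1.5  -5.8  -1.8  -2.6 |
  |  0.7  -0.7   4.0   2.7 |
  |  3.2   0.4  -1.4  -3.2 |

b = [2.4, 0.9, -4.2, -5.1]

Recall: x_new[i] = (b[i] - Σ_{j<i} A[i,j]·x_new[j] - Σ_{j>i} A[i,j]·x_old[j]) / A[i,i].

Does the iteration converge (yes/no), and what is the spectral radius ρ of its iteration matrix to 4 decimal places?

A = D + L + U where D = diag(-8.5, -5.8, 4, -3.2).
T_GS = -(D+L)⁻¹U: row 0 first, T[0,1] = -(-3.8)/(-8.5) = -0.4471; later rows by forward substitution.
  T[0,:] = [+0.0000  -0.4471  -0.3765  -0.1882]
  T[1,:] = [+0.0000  -0.1156  -0.4077  -0.4970]
  T[2,:] = [+0.0000  +0.0580  -0.0055  -0.7290]
  T[3,:] = [+0.0000  -0.4869  -0.4250  +0.0686]
|eigenvalues of T|: 0.8319, 0.5880, 0.1915, 0.0000.
ρ = 0.8319; 0.8319 < 1: convergent.

yes, ρ = 0.8319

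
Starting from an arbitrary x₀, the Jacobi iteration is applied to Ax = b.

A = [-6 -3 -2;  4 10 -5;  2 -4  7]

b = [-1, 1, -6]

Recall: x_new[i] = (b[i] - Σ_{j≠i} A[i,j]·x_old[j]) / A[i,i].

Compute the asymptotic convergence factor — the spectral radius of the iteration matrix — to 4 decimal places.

0.8668

Write A = D+L+U with D = diag(-6, 10, 7).
Jacobi T = -D⁻¹(L+U): T[0,1] = -(-3)/(-6) = -0.5000; T[0,0] = 0.
  T[0,:] = [+0.0000 -0.5000 -0.3333]
  T[1,:] = [-0.4000 +0.0000 +0.5000]
  T[2,:] = [-0.2857 +0.5714 +0.0000]
eigenvalue magnitudes: 0.8668, 0.5657, 0.3011.
ρ(T) = max|λ| = 0.8668; 0.8668 < 1, so it converges for any x₀.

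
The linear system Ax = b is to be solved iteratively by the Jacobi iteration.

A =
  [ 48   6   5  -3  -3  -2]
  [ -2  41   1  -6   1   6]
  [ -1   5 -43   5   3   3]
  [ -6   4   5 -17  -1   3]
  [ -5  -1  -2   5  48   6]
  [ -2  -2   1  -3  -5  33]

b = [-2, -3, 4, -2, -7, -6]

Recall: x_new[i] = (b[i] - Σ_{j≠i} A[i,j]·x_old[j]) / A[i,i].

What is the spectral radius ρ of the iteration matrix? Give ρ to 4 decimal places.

0.3186

A = D + L + U where D = diag(48, 41, -43, -17, 48, 33).
T_J = -D⁻¹(L+U): T[3,5] = -(3)/(-17) = +0.1765; T[3,3] = 0.
  T[0,:] = [+0.0000 -0.1250 -0.1042 +0.0625 +0.0625 +0.0417]
  T[1,:] = [+0.0488 +0.0000 -0.0244 +0.1463 -0.0244 -0.1463]
  T[2,:] = [-0.0233 +0.1163 +0.0000 +0.1163 +0.0698 +0.0698]
  T[3,:] = [-0.3529 +0.2353 +0.2941 +0.0000 -0.0588 +0.1765]
  T[4,:] = [+0.1042 +0.0208 +0.0417 -0.1042 +0.0000 -0.1250]
  T[5,:] = [+0.0606 +0.0606 -0.0303 +0.0909 +0.1515 +0.0000]
|roots of det(T-λI)|: 0.3186, 0.1809, 0.1809, 0.1260, 0.1260, 0.0020.
ρ = 0.3186; 0.3186 < 1 ⇒ converges.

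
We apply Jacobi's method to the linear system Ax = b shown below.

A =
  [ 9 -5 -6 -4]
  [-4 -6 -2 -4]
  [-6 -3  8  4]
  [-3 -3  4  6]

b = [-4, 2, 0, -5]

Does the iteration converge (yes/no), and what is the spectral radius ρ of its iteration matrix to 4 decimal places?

no, ρ = 1.1585

Write A = D+L+U with D = diag(9, -6, 8, 6).
T_J = -D⁻¹(L+U): T[2,1] = -(-3)/(8) = +0.3750; T[2,2] = 0.
  T[0,:] = [+0.0000 +0.5556 +0.6667 +0.4444]
  T[1,:] = [-0.6667 +0.0000 -0.3333 -0.6667]
  T[2,:] = [+0.7500 +0.3750 +0.0000 -0.5000]
  T[3,:] = [+0.5000 +0.5000 -0.6667 +0.0000]
|roots of det(T-λI)|: 1.1585, 0.8862, 0.8862, 0.6547.
ρ(T) = max|λ| = 1.1585; 1.1585 > 1 ⇒ diverges.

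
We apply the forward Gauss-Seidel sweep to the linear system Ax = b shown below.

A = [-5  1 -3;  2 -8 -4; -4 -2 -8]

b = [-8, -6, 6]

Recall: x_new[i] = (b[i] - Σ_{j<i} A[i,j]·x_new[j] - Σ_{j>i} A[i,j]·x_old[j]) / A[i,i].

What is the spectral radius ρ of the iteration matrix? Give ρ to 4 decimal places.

Write A = D+L+U with D = diag(-5, -8, -8).
Gauss-Seidel: T = -(D+L)⁻¹U, row 0 first, T[0,1] = -(1)/(-5) = +0.2000; later rows by forward substitution.
  T[0,:] = [+0.0000 +0.2000 -0.6000]
  T[1,:] = [+0.0000 +0.0500 -0.6500]
  T[2,:] = [+0.0000 -0.1125 +0.4625]
|eigenvalues of T|: 0.5963, 0.0838, 0.0000.
spectral radius ρ = 0.5963; 0.5963 < 1 ⇒ converges.

0.5963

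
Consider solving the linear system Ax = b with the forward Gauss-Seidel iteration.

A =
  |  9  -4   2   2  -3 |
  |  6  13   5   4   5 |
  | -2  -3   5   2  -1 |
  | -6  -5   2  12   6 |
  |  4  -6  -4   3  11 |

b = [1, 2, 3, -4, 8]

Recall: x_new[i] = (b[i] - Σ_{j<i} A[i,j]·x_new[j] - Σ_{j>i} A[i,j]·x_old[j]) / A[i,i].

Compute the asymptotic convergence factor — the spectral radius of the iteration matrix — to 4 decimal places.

Let D = diag(9, 13, 5, 12, 11); L, U the strict triangles.
GS T = -(D+L)⁻¹U: row 0 first, T[0,3] = -(2)/(9) = -0.2222; later rows by forward substitution.
  T[0,:] = [+0.0000  +0.4444  -0.2222  -0.2222  +0.3333]
  T[1,:] = [+0.0000  -0.2051  -0.2821  -0.2051  -0.5385]
  T[2,:] = [+0.0000  +0.0547  -0.2581  -0.6120  +0.0103]
  T[3,:] = [+0.0000  +0.1276  -0.1856  -0.0946  -0.5594]
  T[4,:] = [+0.0000  -0.2884  -0.1163  -0.2278  -0.2586]
moduli |λ_i(T)| = 0.8461, 0.3715, 0.1989, 0.1989, 0.0000.
ρ(T) = max|λ| = 0.8461; 0.8461 < 1 ⇒ converges.

0.8461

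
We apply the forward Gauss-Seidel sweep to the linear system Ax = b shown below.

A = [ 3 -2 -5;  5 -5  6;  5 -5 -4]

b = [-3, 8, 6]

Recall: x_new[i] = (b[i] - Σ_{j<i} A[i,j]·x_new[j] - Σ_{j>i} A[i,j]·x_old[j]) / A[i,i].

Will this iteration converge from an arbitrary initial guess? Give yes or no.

Split A = D + L + U, D = diag(3, -5, -4).
Gauss-Seidel: T = -(D+L)⁻¹U, row 0 first, T[0,2] = -(-5)/(3) = +1.6667; later rows by forward substitution.
  T[0,:] = [+0.0000  +0.6667  +1.6667]
  T[1,:] = [+0.0000  +0.6667  +2.8667]
  T[2,:] = [+0.0000  +0.0000  -1.5000]
|eigenvalues of T|: 1.5000, 0.6667, 0.0000.
ρ(T) = max|λ| = 1.5000; 1.5000 > 1: divergent.

no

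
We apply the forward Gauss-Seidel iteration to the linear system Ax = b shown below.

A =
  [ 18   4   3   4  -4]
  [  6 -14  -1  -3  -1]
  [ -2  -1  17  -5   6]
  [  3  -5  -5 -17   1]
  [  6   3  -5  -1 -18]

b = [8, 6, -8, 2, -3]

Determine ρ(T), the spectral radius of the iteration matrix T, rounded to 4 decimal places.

Split A = D + L + U, D = diag(18, -14, 17, -17, -18).
T_GS = -(D+L)⁻¹U: row 0 first, T[0,2] = -(3)/(18) = -0.1667; later rows by forward substitution.
  T[0,:] = [+0.0000  -0.2222  -0.1667  -0.2222  +0.2222]
  T[1,:] = [+0.0000  -0.0952  -0.1429  -0.3095  +0.0238]
  T[2,:] = [+0.0000  -0.0317  -0.0280  +0.2498  -0.3254]
  T[3,:] = [+0.0000  -0.0019  +0.0208  -0.0216  +0.1867]
  T[4,:] = [+0.0000  -0.0810  -0.0727  -0.1938  +0.1581]
eigenvalue magnitudes: 0.1746, 0.1166, 0.1166, 0.0386, 0.0000.
spectral radius ρ = 0.1746; 0.1746 < 1, so it converges for any x₀.

0.1746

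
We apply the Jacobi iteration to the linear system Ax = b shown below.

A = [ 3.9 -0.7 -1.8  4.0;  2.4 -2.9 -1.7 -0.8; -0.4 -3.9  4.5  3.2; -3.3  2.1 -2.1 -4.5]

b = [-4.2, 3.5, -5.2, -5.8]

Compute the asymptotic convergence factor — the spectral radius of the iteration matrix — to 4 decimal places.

Write A = D+L+U with D = diag(3.9, -2.9, 4.5, -4.5).
T_J = -D⁻¹(L+U): T[1,3] = -(-0.8)/(-2.9) = -0.2759; T[1,1] = 0.
  T[0,:] = [+0.0000 +0.1795 +0.4615 -1.0256]
  T[1,:] = [+0.8276 +0.0000 -0.5862 -0.2759]
  T[2,:] = [+0.0889 +0.8667 +0.0000 -0.7111]
  T[3,:] = [-0.7333 +0.4667 -0.4667 +0.0000]
eigenvalue magnitudes: 1.2224, 0.8873, 0.7485, 0.7485.
spectral radius ρ = 1.2224; 1.2224 > 1, so it fails to converge.

1.2224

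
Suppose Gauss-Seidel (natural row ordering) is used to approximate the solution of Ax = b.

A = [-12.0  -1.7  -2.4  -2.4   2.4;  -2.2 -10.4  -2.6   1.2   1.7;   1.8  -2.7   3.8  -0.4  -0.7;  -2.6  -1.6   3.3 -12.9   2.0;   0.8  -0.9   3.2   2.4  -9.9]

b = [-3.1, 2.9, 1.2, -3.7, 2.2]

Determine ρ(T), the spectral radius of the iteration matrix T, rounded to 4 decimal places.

0.2449

Write A = D+L+U with D = diag(-12, -10.4, 3.8, -12.9, -9.9).
T_GS = -(D+L)⁻¹U: row 0 first, T[0,3] = -(-2.4)/(-12) = -0.2000; later rows by forward substitution.
  T[0,:] = [+0.0000, -0.1417, -0.2000, -0.2000, +0.2000]
  T[1,:] = [+0.0000, +0.0300, -0.2077, +0.1577, +0.1212]
  T[2,:] = [+0.0000, +0.0884, -0.0528, +0.3120, +0.1756]
  T[3,:] = [+0.0000, +0.0474, +0.0526, +0.1006, +0.1446]
  T[4,:] = [+0.0000, +0.0259, -0.0016, +0.0947, +0.0970]
|λ(T)| sorted: 0.2449, 0.1010, 0.0435, 0.0435, 0.0000.
ρ(T) = max|λ| = 0.2449; 0.2449 < 1, so it converges for any x₀.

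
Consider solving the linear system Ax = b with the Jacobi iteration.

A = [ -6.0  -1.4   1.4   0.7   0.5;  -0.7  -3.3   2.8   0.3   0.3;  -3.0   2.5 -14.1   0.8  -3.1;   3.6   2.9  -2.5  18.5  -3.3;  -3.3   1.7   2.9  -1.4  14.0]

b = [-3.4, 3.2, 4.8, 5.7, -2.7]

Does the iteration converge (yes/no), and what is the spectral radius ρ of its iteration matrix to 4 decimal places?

Let D = diag(-6, -3.3, -14.1, 18.5, 14); L, U the strict triangles.
Jacobi T = -D⁻¹(L+U): T[1,2] = -(2.8)/(-3.3) = +0.8485; T[1,1] = 0.
  T[0,:] = [+0.0000  -0.2333  +0.2333  +0.1167  +0.0833]
  T[1,:] = [-0.2121  +0.0000  +0.8485  +0.0909  +0.0909]
  T[2,:] = [-0.2128  +0.1773  +0.0000  +0.0567  -0.2199]
  T[3,:] = [-0.1946  -0.1568  +0.1351  +0.0000  +0.1784]
  T[4,:] = [+0.2357  -0.1214  -0.2071  +0.1000  +0.0000]
moduli |λ_i(T)| = 0.5483, 0.4542, 0.2675, 0.2675, 0.0471.
ρ = 0.5483; 0.5483 < 1, so it converges for any x₀.

yes, ρ = 0.5483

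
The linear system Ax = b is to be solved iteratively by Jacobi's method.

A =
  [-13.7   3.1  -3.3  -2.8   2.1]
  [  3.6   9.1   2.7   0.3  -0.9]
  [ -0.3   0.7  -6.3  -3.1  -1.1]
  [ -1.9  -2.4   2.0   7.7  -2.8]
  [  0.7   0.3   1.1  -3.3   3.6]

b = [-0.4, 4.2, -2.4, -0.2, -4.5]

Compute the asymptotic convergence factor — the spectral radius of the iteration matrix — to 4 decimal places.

Let D = diag(-13.7, 9.1, -6.3, 7.7, 3.6); L, U the strict triangles.
Jacobi T = -D⁻¹(L+U): T[1,3] = -(0.3)/(9.1) = -0.0330; T[1,1] = 0.
  T[0,:] = [+0.0000  +0.2263  -0.2409  -0.2044  +0.1533]
  T[1,:] = [-0.3956  +0.0000  -0.2967  -0.0330  +0.0989]
  T[2,:] = [-0.0476  +0.1111  +0.0000  -0.4921  -0.1746]
  T[3,:] = [+0.2468  +0.3117  -0.2597  +0.0000  +0.3636]
  T[4,:] = [-0.1944  -0.0833  -0.3056  +0.9167  +0.0000]
|λ(T)| sorted: 0.8434, 0.4966, 0.4966, 0.2859, 0.0011.
ρ = 0.8434; 0.8434 < 1: convergent.

0.8434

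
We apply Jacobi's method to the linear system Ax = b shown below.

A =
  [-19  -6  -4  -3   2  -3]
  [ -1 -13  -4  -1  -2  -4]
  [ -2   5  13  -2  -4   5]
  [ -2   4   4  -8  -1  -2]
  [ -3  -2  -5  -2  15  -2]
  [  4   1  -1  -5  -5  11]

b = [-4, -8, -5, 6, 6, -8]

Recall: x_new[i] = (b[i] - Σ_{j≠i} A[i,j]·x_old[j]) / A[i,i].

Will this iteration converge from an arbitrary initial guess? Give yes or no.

yes

Write A = D+L+U with D = diag(-19, -13, 13, -8, 15, 11).
Jacobi: T = -D⁻¹(L+U), T[5,0] = -(4)/(11) = -0.3636; T[5,5] = 0.
  T[0,:] = [+0.0000, -0.3158, -0.2105, -0.1579, +0.1053, -0.1579]
  T[1,:] = [-0.0769, +0.0000, -0.3077, -0.0769, -0.1538, -0.3077]
  T[2,:] = [+0.1538, -0.3846, +0.0000, +0.1538, +0.3077, -0.3846]
  T[3,:] = [-0.2500, +0.5000, +0.5000, +0.0000, -0.1250, -0.2500]
  T[4,:] = [+0.2000, +0.1333, +0.3333, +0.1333, +0.0000, +0.1333]
  T[5,:] = [-0.3636, -0.0909, +0.0909, +0.4545, +0.4545, +0.0000]
|eigenvalues of T|: 0.8226, 0.6376, 0.6376, 0.4647, 0.2643, 0.0059.
spectral radius ρ = 0.8226; 0.8226 < 1 ⇒ converges.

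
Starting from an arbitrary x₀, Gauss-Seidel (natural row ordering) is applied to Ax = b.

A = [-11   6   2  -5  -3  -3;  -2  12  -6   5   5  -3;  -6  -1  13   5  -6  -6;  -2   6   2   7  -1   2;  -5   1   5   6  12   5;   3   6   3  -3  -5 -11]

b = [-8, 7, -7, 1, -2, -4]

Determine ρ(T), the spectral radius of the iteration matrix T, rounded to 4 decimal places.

1.5461

Diagonal D = diag(-11, 12, 13, 7, 12, -11); L, U strict lower/upper.
Gauss-Seidel: T = -(D+L)⁻¹U, row 0 first, T[0,4] = -(-3)/(-11) = -0.2727; later rows by forward substitution.
  T[0,:] = [+0.0000 +0.5455 +0.1818 -0.4545 -0.2727 -0.2727]
  T[1,:] = [+0.0000 +0.0909 +0.5303 -0.4924 -0.4621 +0.2045]
  T[2,:] = [+0.0000 +0.2587 +0.1247 -0.6323 +0.3001 +0.3514]
  T[3,:] = [+0.0000 +0.0040 -0.4382 +0.4729 +0.3753 -0.6394]
  T[4,:] = [+0.0000 +0.1099 +0.1987 -0.1213 -0.3878 -0.3741]
  T[5,:] = [+0.0000 +0.2179 +0.4020 -0.6388 -0.1707 +0.4774]
|roots of det(T-λI)|: 1.5461, 0.4597, 0.3258, 0.0858, 0.0858, 0.0000.
ρ = 1.5461; 1.5461 > 1 ⇒ diverges.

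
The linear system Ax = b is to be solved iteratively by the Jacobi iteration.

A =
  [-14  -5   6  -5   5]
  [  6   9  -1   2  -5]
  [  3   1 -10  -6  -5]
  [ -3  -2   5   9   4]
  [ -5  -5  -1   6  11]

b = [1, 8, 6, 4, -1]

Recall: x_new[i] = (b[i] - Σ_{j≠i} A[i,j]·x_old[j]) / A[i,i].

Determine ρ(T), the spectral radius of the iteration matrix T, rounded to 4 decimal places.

1.1726

A = D + L + U where D = diag(-14, 9, -10, 9, 11).
T_J = -D⁻¹(L+U): T[2,3] = -(-6)/(-10) = -0.6000; T[2,2] = 0.
  T[0,:] = [+0.0000 -0.3571 +0.4286 -0.3571 +0.3571]
  T[1,:] = [-0.6667 +0.0000 +0.1111 -0.2222 +0.5556]
  T[2,:] = [+0.3000 +0.1000 +0.0000 -0.6000 -0.5000]
  T[3,:] = [+0.3333 +0.2222 -0.5556 +0.0000 -0.4444]
  T[4,:] = [+0.4545 +0.4545 +0.0909 -0.5455 +0.0000]
|λ(T)| sorted: 1.1726, 0.5601, 0.5601, 0.4893, 0.3961.
ρ = 1.1726; 1.1726 > 1 ⇒ diverges.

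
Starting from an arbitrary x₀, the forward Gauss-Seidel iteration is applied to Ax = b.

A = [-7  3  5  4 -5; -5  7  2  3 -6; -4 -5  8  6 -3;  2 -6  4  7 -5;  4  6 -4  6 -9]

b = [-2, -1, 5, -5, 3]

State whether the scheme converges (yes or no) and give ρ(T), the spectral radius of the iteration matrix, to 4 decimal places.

no, ρ = 1.1263

A = D + L + U where D = diag(-7, 7, 8, 7, -9).
Gauss-Seidel: T = -(D+L)⁻¹U, row 0 first, T[0,1] = -(3)/(-7) = +0.4286; later rows by forward substitution.
  T[0,:] = [+0.0000, +0.4286, +0.7143, +0.5714, -0.7143]
  T[1,:] = [+0.0000, +0.3061, +0.2245, -0.0204, +0.3469]
  T[2,:] = [+0.0000, +0.4056, +0.4974, -0.4770, +0.2347]
  T[3,:] = [+0.0000, -0.0918, -0.2959, +0.0918, +1.0816]
  T[4,:] = [+0.0000, +0.1531, +0.0488, +0.5136, +0.5306]
|roots of det(T-λI)|: 1.1263, 0.8444, 0.5961, 0.0514, 0.0000.
ρ(T) = max|λ| = 1.1263; 1.1263 > 1, so it fails to converge.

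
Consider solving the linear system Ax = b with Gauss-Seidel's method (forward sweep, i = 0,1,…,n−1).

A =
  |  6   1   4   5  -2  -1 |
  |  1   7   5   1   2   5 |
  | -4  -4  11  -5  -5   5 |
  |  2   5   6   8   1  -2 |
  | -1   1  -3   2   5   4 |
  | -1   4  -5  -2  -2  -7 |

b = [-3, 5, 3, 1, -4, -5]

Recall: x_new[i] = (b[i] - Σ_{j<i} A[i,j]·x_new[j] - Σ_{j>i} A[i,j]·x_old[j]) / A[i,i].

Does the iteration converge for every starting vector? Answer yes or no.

Write A = D+L+U with D = diag(6, 7, 11, 8, 5, -7).
T_GS = -(D+L)⁻¹U: row 0 first, T[0,5] = -(-1)/(6) = +0.1667; later rows by forward substitution.
  T[0,:] = [+0.0000 -0.1667 -0.6667 -0.8333 +0.3333 +0.1667]
  T[1,:] = [+0.0000 +0.0238 -0.6190 -0.0238 -0.3333 -0.7381]
  T[2,:] = [+0.0000 -0.0519 -0.4675 +0.1429 +0.4545 -0.6623]
  T[3,:] = [+0.0000 +0.0657 +0.9042 +0.1161 -0.3409 +1.1664]
  T[4,:] = [+0.0000 -0.0956 -0.6517 -0.1226 +0.5424 -1.4830]
  T[5,:] = [+0.0000 +0.0830 +0.0033 +0.0053 -0.6203 +0.1180]
|eigenvalues of T|: 1.1967, 0.7422, 0.3298, 0.2200, 0.0120, 0.0000.
ρ = 1.1967; 1.1967 > 1 ⇒ diverges.

no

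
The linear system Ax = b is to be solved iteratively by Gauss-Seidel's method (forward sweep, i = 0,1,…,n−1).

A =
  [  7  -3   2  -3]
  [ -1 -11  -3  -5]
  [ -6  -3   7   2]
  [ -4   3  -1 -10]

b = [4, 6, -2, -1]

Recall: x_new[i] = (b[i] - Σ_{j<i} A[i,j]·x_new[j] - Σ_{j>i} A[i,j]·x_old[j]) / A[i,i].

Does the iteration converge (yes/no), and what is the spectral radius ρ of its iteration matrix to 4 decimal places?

yes, ρ = 0.5084

Split A = D + L + U, D = diag(7, -11, 7, -10).
Gauss-Seidel: T = -(D+L)⁻¹U, row 0 first, T[0,1] = -(-3)/(7) = +0.4286; later rows by forward substitution.
  T[0,:] = [+0.0000 +0.4286 -0.2857 +0.4286]
  T[1,:] = [+0.0000 -0.0390 -0.2468 -0.4935]
  T[2,:] = [+0.0000 +0.3506 -0.3506 -0.1299]
  T[3,:] = [+0.0000 -0.2182 +0.0753 -0.3065]
|eigenvalues of T|: 0.5084, 0.1621, 0.1621, 0.0000.
spectral radius ρ = 0.5084; 0.5084 < 1, so it converges for any x₀.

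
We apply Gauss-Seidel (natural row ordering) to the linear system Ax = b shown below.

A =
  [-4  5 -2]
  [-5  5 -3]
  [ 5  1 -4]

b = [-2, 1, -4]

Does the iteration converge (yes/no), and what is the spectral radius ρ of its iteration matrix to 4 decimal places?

A = D + L + U where D = diag(-4, 5, -4).
Gauss-Seidel: T = -(D+L)⁻¹U, row 0 first, T[0,1] = -(5)/(-4) = +1.2500; later rows by forward substitution.
  T[0,:] = [+0.0000  +1.2500  -0.5000]
  T[1,:] = [+0.0000  +1.2500  +0.1000]
  T[2,:] = [+0.0000  +1.8750  -0.6000]
moduli |λ_i(T)| = 1.3463, 0.6963, 0.0000.
spectral radius ρ = 1.3463; 1.3463 > 1: divergent.

no, ρ = 1.3463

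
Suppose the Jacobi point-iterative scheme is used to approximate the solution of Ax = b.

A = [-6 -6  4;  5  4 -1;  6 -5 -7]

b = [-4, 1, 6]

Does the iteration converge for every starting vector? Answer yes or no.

no

Write A = D+L+U with D = diag(-6, 4, -7).
Jacobi T = -D⁻¹(L+U): T[2,0] = -(6)/(-7) = +0.8571; T[2,2] = 0.
  T[0,:] = [+0.0000, -1.0000, +0.6667]
  T[1,:] = [-1.2500, +0.0000, +0.2500]
  T[2,:] = [+0.8571, -0.7143, +0.0000]
|roots of det(T-λI)|: 1.3849, 1.1446, 0.2403.
spectral radius ρ = 1.3849; 1.3849 > 1 ⇒ diverges.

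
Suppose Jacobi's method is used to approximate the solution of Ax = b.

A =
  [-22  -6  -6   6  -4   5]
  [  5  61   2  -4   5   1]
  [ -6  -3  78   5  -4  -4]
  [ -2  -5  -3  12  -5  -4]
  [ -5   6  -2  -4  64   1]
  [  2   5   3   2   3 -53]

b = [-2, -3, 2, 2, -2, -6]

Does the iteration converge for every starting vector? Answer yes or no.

yes

A = D + L + U where D = diag(-22, 61, 78, 12, 64, -53).
Jacobi T = -D⁻¹(L+U): T[3,5] = -(-4)/(12) = +0.3333; T[3,3] = 0.
  T[0,:] = [+0.0000, -0.2727, -0.2727, +0.2727, -0.1818, +0.2273]
  T[1,:] = [-0.0820, +0.0000, -0.0328, +0.0656, -0.0820, -0.0164]
  T[2,:] = [+0.0769, +0.0385, +0.0000, -0.0641, +0.0513, +0.0513]
  T[3,:] = [+0.1667, +0.4167, +0.2500, +0.0000, +0.4167, +0.3333]
  T[4,:] = [+0.0781, -0.0938, +0.0312, +0.0625, +0.0000, -0.0156]
  T[5,:] = [+0.0377, +0.0943, +0.0566, +0.0377, +0.0566, +0.0000]
|eigenvalues of T|: 0.3435, 0.2790, 0.0932, 0.0932, 0.0915, 0.0678.
ρ = 0.3435; 0.3435 < 1, so it converges for any x₀.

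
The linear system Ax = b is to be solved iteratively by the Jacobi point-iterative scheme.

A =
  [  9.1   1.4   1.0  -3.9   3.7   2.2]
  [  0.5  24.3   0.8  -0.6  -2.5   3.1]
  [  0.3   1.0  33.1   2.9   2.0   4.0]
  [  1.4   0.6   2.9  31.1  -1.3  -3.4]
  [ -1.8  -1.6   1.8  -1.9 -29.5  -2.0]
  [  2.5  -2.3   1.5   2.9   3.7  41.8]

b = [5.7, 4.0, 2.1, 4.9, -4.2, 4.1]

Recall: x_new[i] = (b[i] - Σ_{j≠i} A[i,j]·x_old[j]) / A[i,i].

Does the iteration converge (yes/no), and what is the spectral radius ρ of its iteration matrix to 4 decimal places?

Let D = diag(9.1, 24.3, 33.1, 31.1, -29.5, 41.8); L, U the strict triangles.
T_J = -D⁻¹(L+U): T[0,1] = -(1.4)/(9.1) = -0.1538; T[0,0] = 0.
  T[0,:] = [+0.0000, -0.1538, -0.1099, +0.4286, -0.4066, -0.2418]
  T[1,:] = [-0.0206, +0.0000, -0.0329, +0.0247, +0.1029, -0.1276]
  T[2,:] = [-0.0091, -0.0302, +0.0000, -0.0876, -0.0604, -0.1208]
  T[3,:] = [-0.0450, -0.0193, -0.0932, +0.0000, +0.0418, +0.1093]
  T[4,:] = [-0.0610, -0.0542, +0.0610, -0.0644, +0.0000, -0.0678]
  T[5,:] = [-0.0598, +0.0550, -0.0359, -0.0694, -0.0885, +0.0000]
|roots of det(T-λI)|: 0.2516, 0.2035, 0.2035, 0.1404, 0.1404, 0.0928.
spectral radius ρ = 0.2516; 0.2516 < 1: convergent.

yes, ρ = 0.2516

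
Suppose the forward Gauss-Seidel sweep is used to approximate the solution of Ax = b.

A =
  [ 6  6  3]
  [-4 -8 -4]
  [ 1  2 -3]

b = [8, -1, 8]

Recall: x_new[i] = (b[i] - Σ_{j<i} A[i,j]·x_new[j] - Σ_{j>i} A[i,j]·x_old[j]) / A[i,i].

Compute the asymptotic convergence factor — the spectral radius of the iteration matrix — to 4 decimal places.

Split A = D + L + U, D = diag(6, -8, -3).
Gauss-Seidel: T = -(D+L)⁻¹U, row 0 first, T[0,1] = -(6)/(6) = -1.0000; later rows by forward substitution.
  T[0,:] = [+0.0000, -1.0000, -0.5000]
  T[1,:] = [+0.0000, +0.5000, -0.2500]
  T[2,:] = [+0.0000, +0.0000, -0.3333]
|eigenvalues of T|: 0.5000, 0.3333, 0.0000.
ρ = 0.5000; 0.5000 < 1: convergent.

0.5000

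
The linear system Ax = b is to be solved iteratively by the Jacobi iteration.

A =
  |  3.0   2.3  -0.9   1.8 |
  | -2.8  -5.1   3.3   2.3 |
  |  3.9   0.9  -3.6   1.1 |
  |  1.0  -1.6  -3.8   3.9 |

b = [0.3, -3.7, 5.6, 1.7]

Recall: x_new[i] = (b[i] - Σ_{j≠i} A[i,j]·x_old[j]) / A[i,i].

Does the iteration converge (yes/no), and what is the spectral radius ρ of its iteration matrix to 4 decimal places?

A = D + L + U where D = diag(3, -5.1, -3.6, 3.9).
T_J = -D⁻¹(L+U): T[1,2] = -(3.3)/(-5.1) = +0.6471; T[1,1] = 0.
  T[0,:] = [+0.0000 -0.7667 +0.3000 -0.6000]
  T[1,:] = [-0.5490 +0.0000 +0.6471 +0.4510]
  T[2,:] = [+1.0833 +0.2500 +0.0000 +0.3056]
  T[3,:] = [-0.2564 +0.4103 +0.9744 +0.0000]
eigenvalue magnitudes: 1.3379, 1.0349, 1.0349, 0.4592.
spectral radius ρ = 1.3379; 1.3379 > 1 ⇒ diverges.

no, ρ = 1.3379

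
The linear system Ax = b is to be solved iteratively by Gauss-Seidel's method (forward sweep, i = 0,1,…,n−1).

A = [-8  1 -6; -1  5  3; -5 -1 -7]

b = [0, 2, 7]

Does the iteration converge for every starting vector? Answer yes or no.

Let D = diag(-8, 5, -7); L, U the strict triangles.
T_GS = -(D+L)⁻¹U: row 0 first, T[0,1] = -(1)/(-8) = +0.1250; later rows by forward substitution.
  T[0,:] = [+0.0000 +0.1250 -0.7500]
  T[1,:] = [+0.0000 +0.0250 -0.7500]
  T[2,:] = [+0.0000 -0.0929 +0.6429]
|eigenvalues of T|: 0.7402, 0.0724, 0.0000.
ρ(T) = max|λ| = 0.7402; 0.7402 < 1 ⇒ converges.

yes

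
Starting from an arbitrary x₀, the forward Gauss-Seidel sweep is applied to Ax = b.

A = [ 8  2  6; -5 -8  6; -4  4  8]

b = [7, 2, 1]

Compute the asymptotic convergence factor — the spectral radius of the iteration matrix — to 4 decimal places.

0.6928

Let D = diag(8, -8, 8); L, U the strict triangles.
T_GS = -(D+L)⁻¹U: row 0 first, T[0,1] = -(2)/(8) = -0.2500; later rows by forward substitution.
  T[0,:] = [+0.0000 -0.2500 -0.7500]
  T[1,:] = [+0.0000 +0.1562 +1.2188]
  T[2,:] = [+0.0000 -0.2031 -0.9844]
|roots of det(T-λI)|: 0.6928, 0.1353, 0.0000.
spectral radius ρ = 0.6928; 0.6928 < 1 ⇒ converges.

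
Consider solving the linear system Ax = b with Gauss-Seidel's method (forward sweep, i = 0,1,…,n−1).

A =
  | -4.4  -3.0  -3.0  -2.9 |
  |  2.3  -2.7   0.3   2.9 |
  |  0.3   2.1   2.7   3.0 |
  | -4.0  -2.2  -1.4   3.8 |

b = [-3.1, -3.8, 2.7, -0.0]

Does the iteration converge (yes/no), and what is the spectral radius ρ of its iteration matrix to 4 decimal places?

no, ρ = 1.4548

Split A = D + L + U, D = diag(-4.4, -2.7, 2.7, 3.8).
T_GS = -(D+L)⁻¹U: row 0 first, T[0,2] = -(-3)/(-4.4) = -0.6818; later rows by forward substitution.
  T[0,:] = [+0.0000, -0.6818, -0.6818, -0.6591]
  T[1,:] = [+0.0000, -0.5808, -0.4697, +0.5126]
  T[2,:] = [+0.0000, +0.5275, +0.4411, -1.4366]
  T[3,:] = [+0.0000, -0.8596, -0.8271, -0.9263]
eigenvalue magnitudes: 1.4548, 0.5086, 0.1198, 0.0000.
spectral radius ρ = 1.4548; 1.4548 > 1 ⇒ diverges.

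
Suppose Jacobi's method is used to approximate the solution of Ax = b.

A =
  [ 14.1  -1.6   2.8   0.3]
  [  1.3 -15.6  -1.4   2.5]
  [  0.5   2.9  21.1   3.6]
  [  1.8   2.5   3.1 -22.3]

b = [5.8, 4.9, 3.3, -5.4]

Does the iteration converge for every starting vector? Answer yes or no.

yes

A = D + L + U where D = diag(14.1, -15.6, 21.1, -22.3).
Jacobi T = -D⁻¹(L+U): T[3,2] = -(3.1)/(-22.3) = +0.1390; T[3,3] = 0.
  T[0,:] = [+0.0000, +0.1135, -0.1986, -0.0213]
  T[1,:] = [+0.0833, +0.0000, -0.0897, +0.1603]
  T[2,:] = [-0.0237, -0.1374, +0.0000, -0.1706]
  T[3,:] = [+0.0807, +0.1121, +0.1390, +0.0000]
eigenvalue magnitudes: 0.2394, 0.1589, 0.1589, 0.1555.
spectral radius ρ = 0.2394; 0.2394 < 1, so it converges for any x₀.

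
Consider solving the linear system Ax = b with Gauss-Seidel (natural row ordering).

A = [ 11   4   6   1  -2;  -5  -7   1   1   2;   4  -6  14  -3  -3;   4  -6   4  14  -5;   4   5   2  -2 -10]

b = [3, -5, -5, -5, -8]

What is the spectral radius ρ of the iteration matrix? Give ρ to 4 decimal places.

A = D + L + U where D = diag(11, -7, 14, 14, -10).
T_GS = -(D+L)⁻¹U: row 0 first, T[0,3] = -(1)/(11) = -0.0909; later rows by forward substitution.
  T[0,:] = [+0.0000 -0.3636 -0.5455 -0.0909 +0.1818]
  T[1,:] = [+0.0000 +0.2597 +0.5325 +0.2078 +0.1558]
  T[2,:] = [+0.0000 +0.2152 +0.3840 +0.3293 +0.2291]
  T[3,:] = [+0.0000 +0.1537 +0.2743 +0.0209 +0.3065]
  T[4,:] = [+0.0000 -0.0033 +0.0700 +0.1292 +0.1352]
|eigenvalues of T|: 0.8689, 0.1747, 0.1680, 0.0624, 0.0000.
spectral radius ρ = 0.8689; 0.8689 < 1, so it converges for any x₀.

0.8689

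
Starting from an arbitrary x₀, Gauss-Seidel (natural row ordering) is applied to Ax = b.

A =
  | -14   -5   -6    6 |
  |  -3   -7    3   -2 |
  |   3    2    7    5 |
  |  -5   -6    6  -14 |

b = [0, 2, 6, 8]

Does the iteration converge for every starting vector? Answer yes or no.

yes

Split A = D + L + U, D = diag(-14, -7, 7, -14).
T_GS = -(D+L)⁻¹U: row 0 first, T[0,2] = -(-6)/(-14) = -0.4286; later rows by forward substitution.
  T[0,:] = [+0.0000, -0.3571, -0.4286, +0.4286]
  T[1,:] = [+0.0000, +0.1531, +0.6122, -0.4694]
  T[2,:] = [+0.0000, +0.1093, +0.0087, -0.7638]
  T[3,:] = [+0.0000, +0.1088, -0.1056, -0.2793]
|roots of det(T-λI)|: 0.5257, 0.2725, 0.2725, 0.0000.
ρ = 0.5257; 0.5257 < 1 ⇒ converges.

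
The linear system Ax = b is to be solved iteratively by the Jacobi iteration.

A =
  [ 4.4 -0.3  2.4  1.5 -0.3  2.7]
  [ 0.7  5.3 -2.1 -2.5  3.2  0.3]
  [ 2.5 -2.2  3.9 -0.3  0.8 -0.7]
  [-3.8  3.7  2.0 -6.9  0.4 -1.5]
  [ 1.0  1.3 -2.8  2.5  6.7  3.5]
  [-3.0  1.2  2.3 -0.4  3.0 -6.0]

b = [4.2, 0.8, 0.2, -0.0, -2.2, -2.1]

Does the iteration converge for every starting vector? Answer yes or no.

no

Split A = D + L + U, D = diag(4.4, 5.3, 3.9, -6.9, 6.7, -6).
Jacobi: T = -D⁻¹(L+U), T[4,5] = -(3.5)/(6.7) = -0.5224; T[4,4] = 0.
  T[0,:] = [+0.0000, +0.0682, -0.5455, -0.3409, +0.0682, -0.6136]
  T[1,:] = [-0.1321, +0.0000, +0.3962, +0.4717, -0.6038, -0.0566]
  T[2,:] = [-0.6410, +0.5641, +0.0000, +0.0769, -0.2051, +0.1795]
  T[3,:] = [-0.5507, +0.5362, +0.2899, +0.0000, +0.0580, -0.2174]
  T[4,:] = [-0.1493, -0.1940, +0.4179, -0.3731, +0.0000, -0.5224]
  T[5,:] = [-0.5000, +0.2000, +0.3833, -0.0667, +0.5000, +0.0000]
|roots of det(T-λI)|: 1.2753, 0.9308, 0.6125, 0.6125, 0.4201, 0.1854.
ρ(T) = max|λ| = 1.2753; 1.2753 > 1 ⇒ diverges.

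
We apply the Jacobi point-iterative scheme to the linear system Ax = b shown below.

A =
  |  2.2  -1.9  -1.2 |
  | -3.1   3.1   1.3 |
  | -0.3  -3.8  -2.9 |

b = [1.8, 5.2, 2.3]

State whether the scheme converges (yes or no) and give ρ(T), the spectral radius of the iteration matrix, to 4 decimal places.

Let D = diag(2.2, 3.1, -2.9); L, U the strict triangles.
Jacobi: T = -D⁻¹(L+U), T[1,0] = -(-3.1)/(3.1) = +1.0000; T[1,1] = 0.
  T[0,:] = [+0.0000, +0.8636, +0.5455]
  T[1,:] = [+1.0000, +0.0000, -0.4194]
  T[2,:] = [-0.1034, -1.3103, +0.0000]
|eigenvalues of T|: 1.3617, 0.7053, 0.7053.
ρ = 1.3617; 1.3617 > 1, so it fails to converge.

no, ρ = 1.3617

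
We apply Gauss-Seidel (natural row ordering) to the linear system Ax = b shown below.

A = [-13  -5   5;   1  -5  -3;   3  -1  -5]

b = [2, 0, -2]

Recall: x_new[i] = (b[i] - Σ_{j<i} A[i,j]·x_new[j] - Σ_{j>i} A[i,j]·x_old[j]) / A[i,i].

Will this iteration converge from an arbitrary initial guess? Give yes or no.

yes

A = D + L + U where D = diag(-13, -5, -5).
GS T = -(D+L)⁻¹U: row 0 first, T[0,2] = -(5)/(-13) = +0.3846; later rows by forward substitution.
  T[0,:] = [+0.0000  -0.3846  +0.3846]
  T[1,:] = [+0.0000  -0.0769  -0.5231]
  T[2,:] = [+0.0000  -0.2154  +0.3354]
eigenvalue magnitudes: 0.5231, 0.2647, 0.0000.
ρ = 0.5231; 0.5231 < 1 ⇒ converges.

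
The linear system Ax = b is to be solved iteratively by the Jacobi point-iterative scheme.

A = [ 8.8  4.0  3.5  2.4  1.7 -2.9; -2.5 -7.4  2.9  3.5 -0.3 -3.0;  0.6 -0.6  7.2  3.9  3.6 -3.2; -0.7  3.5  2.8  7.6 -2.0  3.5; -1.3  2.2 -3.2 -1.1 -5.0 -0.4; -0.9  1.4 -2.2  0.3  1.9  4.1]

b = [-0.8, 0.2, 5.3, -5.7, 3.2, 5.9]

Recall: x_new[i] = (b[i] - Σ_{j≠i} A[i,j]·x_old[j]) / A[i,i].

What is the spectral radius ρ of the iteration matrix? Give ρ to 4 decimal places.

1.1404

Split A = D + L + U, D = diag(8.8, -7.4, 7.2, 7.6, -5, 4.1).
Jacobi T = -D⁻¹(L+U): T[0,2] = -(3.5)/(8.8) = -0.3977; T[0,0] = 0.
  T[0,:] = [+0.0000, -0.4545, -0.3977, -0.2727, -0.1932, +0.3295]
  T[1,:] = [-0.3378, +0.0000, +0.3919, +0.4730, -0.0405, -0.4054]
  T[2,:] = [-0.0833, +0.0833, +0.0000, -0.5417, -0.5000, +0.4444]
  T[3,:] = [+0.0921, -0.4605, -0.3684, +0.0000, +0.2632, -0.4605]
  T[4,:] = [-0.2600, +0.4400, -0.6400, -0.2200, +0.0000, -0.0800]
  T[5,:] = [+0.2195, -0.3415, +0.5366, -0.0732, -0.4634, +0.0000]
moduli |λ_i(T)| = 1.1404, 0.6719, 0.4682, 0.4682, 0.4496, 0.3112.
ρ(T) = max|λ| = 1.1404; 1.1404 > 1: divergent.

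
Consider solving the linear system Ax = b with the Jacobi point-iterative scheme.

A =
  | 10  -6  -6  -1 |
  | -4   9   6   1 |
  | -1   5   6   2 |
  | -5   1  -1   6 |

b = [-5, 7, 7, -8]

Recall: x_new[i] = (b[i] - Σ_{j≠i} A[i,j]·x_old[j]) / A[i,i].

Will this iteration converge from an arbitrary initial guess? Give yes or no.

Let D = diag(10, 9, 6, 6); L, U the strict triangles.
Jacobi: T = -D⁻¹(L+U), T[2,0] = -(-1)/(6) = +0.1667; T[2,2] = 0.
  T[0,:] = [+0.0000 +0.6000 +0.6000 +0.1000]
  T[1,:] = [+0.4444 +0.0000 -0.6667 -0.1111]
  T[2,:] = [+0.1667 -0.8333 +0.0000 -0.3333]
  T[3,:] = [+0.8333 -0.1667 +0.1667 +0.0000]
eigenvalue magnitudes: 1.2233, 0.6828, 0.3986, 0.3986.
ρ(T) = max|λ| = 1.2233; 1.2233 > 1, so it fails to converge.

no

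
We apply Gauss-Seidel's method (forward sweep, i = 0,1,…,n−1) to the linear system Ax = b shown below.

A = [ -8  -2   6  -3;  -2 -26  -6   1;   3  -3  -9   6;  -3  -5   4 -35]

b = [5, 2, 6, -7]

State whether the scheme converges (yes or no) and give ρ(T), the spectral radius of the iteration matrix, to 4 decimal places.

yes, ρ = 0.4254

Let D = diag(-8, -26, -9, -35); L, U the strict triangles.
Gauss-Seidel: T = -(D+L)⁻¹U, row 0 first, T[0,2] = -(6)/(-8) = +0.7500; later rows by forward substitution.
  T[0,:] = [+0.0000 -0.2500 +0.7500 -0.3750]
  T[1,:] = [+0.0000 +0.0192 -0.2885 +0.0673]
  T[2,:] = [+0.0000 -0.0897 +0.3462 +0.5192]
  T[3,:] = [+0.0000 +0.0084 +0.0165 +0.0819]
moduli |λ_i(T)| = 0.4254, 0.0997, 0.0778, 0.0000.
ρ(T) = max|λ| = 0.4254; 0.4254 < 1 ⇒ converges.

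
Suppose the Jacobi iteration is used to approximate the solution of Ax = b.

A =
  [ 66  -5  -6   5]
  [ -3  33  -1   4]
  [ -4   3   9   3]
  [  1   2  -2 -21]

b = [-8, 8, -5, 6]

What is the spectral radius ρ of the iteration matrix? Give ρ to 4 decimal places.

A = D + L + U where D = diag(66, 33, 9, -21).
Jacobi: T = -D⁻¹(L+U), T[3,2] = -(-2)/(-21) = -0.0952; T[3,3] = 0.
  T[0,:] = [+0.0000  +0.0758  +0.0909  -0.0758]
  T[1,:] = [+0.0909  +0.0000  +0.0303  -0.1212]
  T[2,:] = [+0.4444  -0.3333  +0.0000  -0.3333]
  T[3,:] = [+0.0476  +0.0952  -0.0952  +0.0000]
moduli |λ_i(T)| = 0.2775, 0.1439, 0.0880, 0.0456.
ρ = 0.2775; 0.2775 < 1: convergent.

0.2775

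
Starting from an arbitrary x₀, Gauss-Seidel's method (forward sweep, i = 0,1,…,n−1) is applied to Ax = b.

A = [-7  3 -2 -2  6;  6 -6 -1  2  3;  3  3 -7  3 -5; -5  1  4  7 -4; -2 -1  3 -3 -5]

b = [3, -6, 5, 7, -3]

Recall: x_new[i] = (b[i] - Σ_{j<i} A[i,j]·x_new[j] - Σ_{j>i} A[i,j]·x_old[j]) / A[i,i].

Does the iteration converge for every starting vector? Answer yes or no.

no

Split A = D + L + U, D = diag(-7, -6, -7, 7, -5).
T_GS = -(D+L)⁻¹U: row 0 first, T[0,3] = -(-2)/(-7) = -0.2857; later rows by forward substitution.
  T[0,:] = [+0.0000  +0.4286  -0.2857  -0.2857  +0.8571]
  T[1,:] = [+0.0000  +0.4286  -0.4524  +0.0476  +1.3571]
  T[2,:] = [+0.0000  +0.3673  -0.3163  +0.3265  +0.2347]
  T[3,:] = [+0.0000  +0.0350  +0.0413  -0.3975  +0.8557]
  T[4,:] = [+0.0000  -0.0577  -0.0098  +0.5392  -0.9869]
|roots of det(T-λI)|: 1.4035, 0.2294, 0.2294, 0.0947, 0.0000.
ρ = 1.4035; 1.4035 > 1: divergent.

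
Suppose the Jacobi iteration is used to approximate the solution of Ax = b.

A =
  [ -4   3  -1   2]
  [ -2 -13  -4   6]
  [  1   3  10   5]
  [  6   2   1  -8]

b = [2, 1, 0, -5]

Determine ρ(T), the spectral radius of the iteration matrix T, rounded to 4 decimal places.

A = D + L + U where D = diag(-4, -13, 10, -8).
Jacobi: T = -D⁻¹(L+U), T[3,0] = -(6)/(-8) = +0.7500; T[3,3] = 0.
  T[0,:] = [+0.0000 +0.7500 -0.2500 +0.5000]
  T[1,:] = [-0.1538 +0.0000 -0.3077 +0.4615]
  T[2,:] = [-0.1000 -0.3000 +0.0000 -0.5000]
  T[3,:] = [+0.7500 +0.2500 +0.1250 +0.0000]
|roots of det(T-λI)|: 0.9416, 0.5364, 0.5364, 0.2414.
spectral radius ρ = 0.9416; 0.9416 < 1, so it converges for any x₀.

0.9416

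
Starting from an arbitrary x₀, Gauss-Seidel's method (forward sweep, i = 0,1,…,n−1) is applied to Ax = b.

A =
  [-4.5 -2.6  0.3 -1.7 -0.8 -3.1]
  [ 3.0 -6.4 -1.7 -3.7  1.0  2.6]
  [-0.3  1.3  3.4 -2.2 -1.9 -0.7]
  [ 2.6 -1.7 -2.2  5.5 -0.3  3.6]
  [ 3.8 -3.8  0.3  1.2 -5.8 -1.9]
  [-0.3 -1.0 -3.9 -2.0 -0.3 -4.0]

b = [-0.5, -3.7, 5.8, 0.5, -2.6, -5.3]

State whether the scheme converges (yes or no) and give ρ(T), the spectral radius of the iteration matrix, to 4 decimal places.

Let D = diag(-4.5, -6.4, 3.4, 5.5, -5.8, -4); L, U the strict triangles.
T_GS = -(D+L)⁻¹U: row 0 first, T[0,5] = -(-3.1)/(-4.5) = -0.6889; later rows by forward substitution.
  T[0,:] = [+0.0000  -0.5778  +0.0667  -0.3778  -0.1778  -0.6889]
  T[1,:] = [+0.0000  -0.2708  -0.2344  -0.7552  +0.0729  +0.0833]
  T[2,:] = [+0.0000  +0.0526  +0.0955  +0.9025  +0.5153  +0.1132]
  T[3,:] = [+0.0000  +0.2104  -0.0658  +0.3062  +0.3672  -0.2578]
  T[4,:] = [+0.0000  -0.1548  +0.1886  +0.3573  -0.0616  -0.8810]
  T[5,:] = [+0.0000  -0.0338  -0.0208  -0.8427  -0.6863  +0.1154]
|eigenvalues of T|: 1.2332, 0.7151, 0.4142, 0.4142, 0.0009, 0.0000.
ρ(T) = max|λ| = 1.2332; 1.2332 > 1 ⇒ diverges.

no, ρ = 1.2332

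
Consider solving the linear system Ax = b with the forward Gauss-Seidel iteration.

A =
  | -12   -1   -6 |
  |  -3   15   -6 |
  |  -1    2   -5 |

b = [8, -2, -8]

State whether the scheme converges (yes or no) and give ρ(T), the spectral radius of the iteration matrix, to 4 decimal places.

Split A = D + L + U, D = diag(-12, 15, -5).
GS T = -(D+L)⁻¹U: row 0 first, T[0,2] = -(-6)/(-12) = -0.5000; later rows by forward substitution.
  T[0,:] = [+0.0000, -0.0833, -0.5000]
  T[1,:] = [+0.0000, -0.0167, +0.3000]
  T[2,:] = [+0.0000, +0.0100, +0.2200]
eigenvalue magnitudes: 0.2321, 0.0287, 0.0000.
ρ = 0.2321; 0.2321 < 1: convergent.

yes, ρ = 0.2321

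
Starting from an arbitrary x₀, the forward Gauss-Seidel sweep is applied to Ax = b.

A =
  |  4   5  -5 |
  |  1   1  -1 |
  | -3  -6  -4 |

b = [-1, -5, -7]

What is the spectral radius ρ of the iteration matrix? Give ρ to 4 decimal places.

Write A = D+L+U with D = diag(4, 1, -4).
T_GS = -(D+L)⁻¹U: row 0 first, T[0,1] = -(5)/(4) = -1.2500; later rows by forward substitution.
  T[0,:] = [+0.0000, -1.2500, +1.2500]
  T[1,:] = [+0.0000, +1.2500, -0.2500]
  T[2,:] = [+0.0000, -0.9375, -0.5625]
moduli |λ_i(T)| = 1.3712, 0.6837, 0.0000.
ρ = 1.3712; 1.3712 > 1, so it fails to converge.

1.3712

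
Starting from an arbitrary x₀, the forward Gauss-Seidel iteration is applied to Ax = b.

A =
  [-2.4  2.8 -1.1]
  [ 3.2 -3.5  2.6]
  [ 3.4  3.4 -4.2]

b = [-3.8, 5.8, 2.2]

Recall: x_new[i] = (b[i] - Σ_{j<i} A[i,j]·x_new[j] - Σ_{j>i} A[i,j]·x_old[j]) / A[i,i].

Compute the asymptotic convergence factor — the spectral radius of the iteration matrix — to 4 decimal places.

1.4437

A = D + L + U where D = diag(-2.4, -3.5, -4.2).
GS T = -(D+L)⁻¹U: row 0 first, T[0,1] = -(2.8)/(-2.4) = +1.1667; later rows by forward substitution.
  T[0,:] = [+0.0000 +1.1667 -0.4583]
  T[1,:] = [+0.0000 +1.0667 +0.3238]
  T[2,:] = [+0.0000 +1.8079 -0.1089]
|roots of det(T-λI)|: 1.4437, 0.4860, 0.0000.
ρ = 1.4437; 1.4437 > 1: divergent.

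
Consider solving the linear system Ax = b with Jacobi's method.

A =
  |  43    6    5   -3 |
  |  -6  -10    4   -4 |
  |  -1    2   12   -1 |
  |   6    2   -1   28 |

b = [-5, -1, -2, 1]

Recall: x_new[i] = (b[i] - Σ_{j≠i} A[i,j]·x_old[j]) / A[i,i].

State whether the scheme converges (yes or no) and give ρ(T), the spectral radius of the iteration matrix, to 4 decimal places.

Let D = diag(43, -10, 12, 28); L, U the strict triangles.
Jacobi T = -D⁻¹(L+U): T[1,3] = -(-4)/(-10) = -0.4000; T[1,1] = 0.
  T[0,:] = [+0.0000, -0.1395, -0.1163, +0.0698]
  T[1,:] = [-0.6000, +0.0000, +0.4000, -0.4000]
  T[2,:] = [+0.0833, -0.1667, +0.0000, +0.0833]
  T[3,:] = [-0.2143, -0.0714, +0.0357, +0.0000]
moduli |λ_i(T)| = 0.3286, 0.2566, 0.2566, 0.0704.
spectral radius ρ = 0.3286; 0.3286 < 1: convergent.

yes, ρ = 0.3286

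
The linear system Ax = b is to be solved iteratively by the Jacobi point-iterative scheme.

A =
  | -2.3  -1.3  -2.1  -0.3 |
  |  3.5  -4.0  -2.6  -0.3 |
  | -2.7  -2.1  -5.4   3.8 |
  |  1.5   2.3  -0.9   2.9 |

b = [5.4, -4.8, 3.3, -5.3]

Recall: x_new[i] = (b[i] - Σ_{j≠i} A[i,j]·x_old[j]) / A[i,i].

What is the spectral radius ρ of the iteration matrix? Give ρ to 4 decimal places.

Let D = diag(-2.3, -4, -5.4, 2.9); L, U the strict triangles.
Jacobi T = -D⁻¹(L+U): T[2,0] = -(-2.7)/(-5.4) = -0.5000; T[2,2] = 0.
  T[0,:] = [+0.0000 -0.5652 -0.9130 -0.1304]
  T[1,:] = [+0.8750 +0.0000 -0.6500 -0.0750]
  T[2,:] = [-0.5000 -0.3889 +0.0000 +0.7037]
  T[3,:] = [-0.5172 -0.7931 +0.3103 +0.0000]
|λ(T)| sorted: 1.2526, 0.7887, 0.7887, 0.5525.
ρ = 1.2526; 1.2526 > 1 ⇒ diverges.

1.2526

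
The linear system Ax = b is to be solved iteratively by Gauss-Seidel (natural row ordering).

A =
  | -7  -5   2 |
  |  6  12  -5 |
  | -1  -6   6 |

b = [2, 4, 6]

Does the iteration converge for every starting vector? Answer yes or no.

yes

Let D = diag(-7, 12, 6); L, U the strict triangles.
T_GS = -(D+L)⁻¹U: row 0 first, T[0,2] = -(2)/(-7) = +0.2857; later rows by forward substitution.
  T[0,:] = [+0.0000, -0.7143, +0.2857]
  T[1,:] = [+0.0000, +0.3571, +0.2738]
  T[2,:] = [+0.0000, +0.2381, +0.3214]
|roots of det(T-λI)|: 0.5952, 0.0833, 0.0000.
spectral radius ρ = 0.5952; 0.5952 < 1: convergent.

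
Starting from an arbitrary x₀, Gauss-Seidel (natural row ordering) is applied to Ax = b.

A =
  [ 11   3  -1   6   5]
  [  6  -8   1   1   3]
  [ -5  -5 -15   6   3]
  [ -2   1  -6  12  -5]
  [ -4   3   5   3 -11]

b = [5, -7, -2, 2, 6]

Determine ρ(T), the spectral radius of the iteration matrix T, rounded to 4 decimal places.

A = D + L + U where D = diag(11, -8, -15, 12, -11).
GS T = -(D+L)⁻¹U: row 0 first, T[0,3] = -(6)/(11) = -0.5455; later rows by forward substitution.
  T[0,:] = [+0.0000 -0.2727 +0.0909 -0.5455 -0.4545]
  T[1,:] = [+0.0000 -0.2045 +0.1932 -0.2841 +0.0341]
  T[2,:] = [+0.0000 +0.1591 -0.0947 +0.6765 +0.3402]
  T[3,:] = [+0.0000 +0.0511 -0.0483 +0.2710 +0.5081]
  T[4,:] = [+0.0000 +0.1296 -0.0366 +0.5023 +0.4678]
eigenvalue magnitudes: 0.8394, 0.3321, 0.0861, 0.0861, 0.0000.
spectral radius ρ = 0.8394; 0.8394 < 1: convergent.

0.8394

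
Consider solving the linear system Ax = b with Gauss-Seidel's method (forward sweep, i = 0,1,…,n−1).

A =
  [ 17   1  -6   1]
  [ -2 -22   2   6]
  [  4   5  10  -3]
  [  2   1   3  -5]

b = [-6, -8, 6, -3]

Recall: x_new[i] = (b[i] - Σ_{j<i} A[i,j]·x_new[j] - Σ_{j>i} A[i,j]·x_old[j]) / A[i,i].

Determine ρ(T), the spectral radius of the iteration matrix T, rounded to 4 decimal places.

Write A = D+L+U with D = diag(17, -22, 10, -5).
T_GS = -(D+L)⁻¹U: row 0 first, T[0,3] = -(1)/(17) = -0.0588; later rows by forward substitution.
  T[0,:] = [+0.0000, -0.0588, +0.3529, -0.0588]
  T[1,:] = [+0.0000, +0.0053, +0.0588, +0.2781]
  T[2,:] = [+0.0000, +0.0209, -0.1706, +0.1845]
  T[3,:] = [+0.0000, -0.0099, +0.0506, +0.1428]
|eigenvalues of T|: 0.2000, 0.1571, 0.0204, 0.0000.
ρ = 0.2000; 0.2000 < 1, so it converges for any x₀.

0.2000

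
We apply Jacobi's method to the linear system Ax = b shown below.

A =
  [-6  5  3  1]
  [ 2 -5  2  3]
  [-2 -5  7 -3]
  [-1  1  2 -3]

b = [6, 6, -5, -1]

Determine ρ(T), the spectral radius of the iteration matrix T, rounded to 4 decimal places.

Let D = diag(-6, -5, 7, -3); L, U the strict triangles.
Jacobi: T = -D⁻¹(L+U), T[0,2] = -(3)/(-6) = +0.5000; T[0,0] = 0.
  T[0,:] = [+0.0000, +0.8333, +0.5000, +0.1667]
  T[1,:] = [+0.4000, +0.0000, +0.4000, +0.6000]
  T[2,:] = [+0.2857, +0.7143, +0.0000, +0.4286]
  T[3,:] = [-0.3333, +0.3333, +0.6667, +0.0000]
moduli |λ_i(T)| = 1.2144, 0.7098, 0.6253, 0.1207.
ρ(T) = max|λ| = 1.2144; 1.2144 > 1, so it fails to converge.

1.2144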